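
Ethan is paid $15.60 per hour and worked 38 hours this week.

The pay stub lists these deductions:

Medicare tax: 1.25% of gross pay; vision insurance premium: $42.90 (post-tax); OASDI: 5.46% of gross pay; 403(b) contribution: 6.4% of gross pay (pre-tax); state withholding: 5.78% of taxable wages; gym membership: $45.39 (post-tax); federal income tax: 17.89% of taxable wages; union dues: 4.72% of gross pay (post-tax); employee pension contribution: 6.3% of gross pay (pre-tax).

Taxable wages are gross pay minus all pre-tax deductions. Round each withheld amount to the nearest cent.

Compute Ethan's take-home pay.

$238.97

Gross pay: 38 × $15.60 = $592.80
403(b) contribution: $592.80 × 0.064 = $37.94
Employee pension contribution: $592.80 × 0.063 = $37.35
Pre-tax total = $37.94 + $37.35 = $75.29
Taxable wages = $592.80 − $75.29 = $517.51
State withholding: $517.51 × 0.0578 = $29.91
Federal income tax: $517.51 × 0.1789 = $92.58
Medicare tax: $592.80 × 0.0125 = $7.41
OASDI: $592.80 × 0.0546 = $32.37
Gym membership: $45.39
Union dues: $592.80 × 0.0472 = $27.98
Vision insurance premium: $42.90
Total deductions = $37.94 + $37.35 + $29.91 + $92.58 + $7.41 + $32.37 + $45.39 + $27.98 + $42.90 = $353.83
Net pay = $592.80 − $353.83 = $238.97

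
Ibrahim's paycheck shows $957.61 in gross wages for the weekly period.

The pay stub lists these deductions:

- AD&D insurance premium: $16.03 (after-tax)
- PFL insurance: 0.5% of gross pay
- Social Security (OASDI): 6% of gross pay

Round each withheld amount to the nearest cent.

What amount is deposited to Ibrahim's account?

PFL insurance: $957.61 × 0.005 = $4.79
Social Security (OASDI): $957.61 × 0.06 = $57.46
AD&D insurance premium: $16.03
Total deductions = $4.79 + $57.46 + $16.03 = $78.28
Net pay = $957.61 − $78.28 = $879.33

$879.33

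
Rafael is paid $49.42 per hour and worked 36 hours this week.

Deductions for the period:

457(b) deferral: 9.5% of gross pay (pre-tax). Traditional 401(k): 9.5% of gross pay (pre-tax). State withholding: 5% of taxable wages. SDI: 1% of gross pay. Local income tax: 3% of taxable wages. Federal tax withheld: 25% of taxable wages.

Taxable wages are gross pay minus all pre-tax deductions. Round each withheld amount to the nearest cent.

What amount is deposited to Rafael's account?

Gross pay: 36 × $49.42 = $1779.12
457(b) deferral: $1779.12 × 0.095 = $169.02
Traditional 401(k): $1779.12 × 0.095 = $169.02
Pre-tax total = $169.02 + $169.02 = $338.04
Taxable wages = $1779.12 − $338.04 = $1441.08
Local income tax: $1441.08 × 0.03 = $43.23
State withholding: $1441.08 × 0.05 = $72.05
Federal tax withheld: $1441.08 × 0.25 = $360.27
SDI: $1779.12 × 0.01 = $17.79
Total deductions = $169.02 + $169.02 + $43.23 + $72.05 + $360.27 + $17.79 = $831.38
Net pay = $1779.12 − $831.38 = $947.74

$947.74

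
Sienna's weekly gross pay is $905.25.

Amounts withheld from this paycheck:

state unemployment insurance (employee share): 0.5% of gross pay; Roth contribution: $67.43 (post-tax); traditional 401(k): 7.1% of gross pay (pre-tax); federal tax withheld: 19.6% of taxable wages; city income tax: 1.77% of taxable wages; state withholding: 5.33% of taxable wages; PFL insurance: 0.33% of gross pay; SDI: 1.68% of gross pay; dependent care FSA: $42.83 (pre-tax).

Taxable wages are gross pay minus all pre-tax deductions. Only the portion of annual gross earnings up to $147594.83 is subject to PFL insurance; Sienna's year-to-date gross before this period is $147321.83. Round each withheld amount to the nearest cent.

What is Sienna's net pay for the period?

Dependent care FSA: $42.83
Traditional 401(k): $905.25 × 0.071 = $64.27
Pre-tax total = $42.83 + $64.27 = $107.10
Taxable wages = $905.25 − $107.10 = $798.15
State withholding: $798.15 × 0.0533 = $42.54
Federal tax withheld: $798.15 × 0.196 = $156.44
City income tax: $798.15 × 0.0177 = $14.13
SDI: $905.25 × 0.0168 = $15.21
State unemployment insurance (employee share): $905.25 × 0.005 = $4.53
PFL insurance: only $147594.83 − $147321.83 = $273.00 of this check is subject → $273.00 × 0.0033 = $0.90
Roth contribution: $67.43
Total deductions = $42.83 + $64.27 + $42.54 + $156.44 + $14.13 + $15.21 + $4.53 + $0.90 + $67.43 = $408.28
Net pay = $905.25 − $408.28 = $496.97

$496.97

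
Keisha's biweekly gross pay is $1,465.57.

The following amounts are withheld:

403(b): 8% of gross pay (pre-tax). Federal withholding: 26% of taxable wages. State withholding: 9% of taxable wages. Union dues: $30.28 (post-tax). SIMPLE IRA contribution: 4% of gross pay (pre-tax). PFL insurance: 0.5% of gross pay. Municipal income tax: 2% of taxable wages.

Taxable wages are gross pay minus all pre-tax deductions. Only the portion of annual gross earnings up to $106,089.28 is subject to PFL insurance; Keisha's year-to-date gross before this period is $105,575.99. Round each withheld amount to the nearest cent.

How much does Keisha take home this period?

403(b): $1,465.57 × 0.08 = $117.25
SIMPLE IRA contribution: $1,465.57 × 0.04 = $58.62
Pre-tax total = $117.25 + $58.62 = $175.87
Taxable wages = $1,465.57 − $175.87 = $1,289.70
Municipal income tax: $1,289.70 × 0.02 = $25.79
State withholding: $1,289.70 × 0.09 = $116.07
Federal withholding: $1,289.70 × 0.26 = $335.32
PFL insurance: only $106,089.28 − $105,575.99 = $513.29 of this check is subject → $513.29 × 0.005 = $2.57
Union dues: $30.28
Total deductions = $117.25 + $58.62 + $25.79 + $116.07 + $335.32 + $2.57 + $30.28 = $685.90
Net pay = $1,465.57 − $685.90 = $779.67

$779.67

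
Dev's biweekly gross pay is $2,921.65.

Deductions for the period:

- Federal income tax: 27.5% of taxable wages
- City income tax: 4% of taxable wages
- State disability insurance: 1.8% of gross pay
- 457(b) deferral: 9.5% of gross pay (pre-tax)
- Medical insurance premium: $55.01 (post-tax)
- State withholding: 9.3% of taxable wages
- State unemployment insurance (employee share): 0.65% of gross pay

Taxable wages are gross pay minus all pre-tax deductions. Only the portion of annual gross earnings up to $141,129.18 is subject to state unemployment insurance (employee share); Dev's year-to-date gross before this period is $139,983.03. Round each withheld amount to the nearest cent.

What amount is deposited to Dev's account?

457(b) deferral: $2,921.65 × 0.095 = $277.56
Taxable wages = $2,921.65 − $277.56 = $2,644.09
Federal income tax: $2,644.09 × 0.275 = $727.12
State withholding: $2,644.09 × 0.093 = $245.90
City income tax: $2,644.09 × 0.04 = $105.76
State unemployment insurance (employee share): only $141,129.18 − $139,983.03 = $1,146.15 of this check is subject → $1,146.15 × 0.0065 = $7.45
State disability insurance: $2,921.65 × 0.018 = $52.59
Medical insurance premium: $55.01
Total deductions = $277.56 + $727.12 + $245.90 + $105.76 + $7.45 + $52.59 + $55.01 = $1,471.39
Net pay = $2,921.65 − $1,471.39 = $1,450.26

$1,450.26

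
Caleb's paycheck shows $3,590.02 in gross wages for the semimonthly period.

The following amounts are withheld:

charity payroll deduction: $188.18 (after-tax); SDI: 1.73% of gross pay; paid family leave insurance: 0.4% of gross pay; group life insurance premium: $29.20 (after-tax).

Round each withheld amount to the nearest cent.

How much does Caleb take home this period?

$3,296.17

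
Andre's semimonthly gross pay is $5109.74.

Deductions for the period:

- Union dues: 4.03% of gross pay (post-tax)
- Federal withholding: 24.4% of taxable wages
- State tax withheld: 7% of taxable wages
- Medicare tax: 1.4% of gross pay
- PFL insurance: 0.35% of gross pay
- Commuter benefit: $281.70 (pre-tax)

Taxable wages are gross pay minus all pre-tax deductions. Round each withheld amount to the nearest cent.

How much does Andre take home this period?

$3016.70

Commuter benefit: $281.70
Taxable wages = $5109.74 − $281.70 = $4828.04
State tax withheld: $4828.04 × 0.07 = $337.96
Federal withholding: $4828.04 × 0.244 = $1178.04
Medicare tax: $5109.74 × 0.014 = $71.54
PFL insurance: $5109.74 × 0.0035 = $17.88
Union dues: $5109.74 × 0.0403 = $205.92
Total deductions = $281.70 + $337.96 + $1178.04 + $71.54 + $17.88 + $205.92 = $2093.04
Net pay = $5109.74 − $2093.04 = $3016.70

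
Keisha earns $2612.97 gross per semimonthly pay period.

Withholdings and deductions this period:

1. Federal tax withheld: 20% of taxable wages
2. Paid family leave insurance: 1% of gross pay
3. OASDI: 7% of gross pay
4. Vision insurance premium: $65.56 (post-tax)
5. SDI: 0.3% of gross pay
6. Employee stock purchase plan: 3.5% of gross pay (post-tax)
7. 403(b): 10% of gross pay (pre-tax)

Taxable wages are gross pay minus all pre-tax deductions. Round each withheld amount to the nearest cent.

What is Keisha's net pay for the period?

403(b): $2612.97 × 0.1 = $261.30
Taxable wages = $2612.97 − $261.30 = $2351.67
Federal tax withheld: $2351.67 × 0.2 = $470.33
Paid family leave insurance: $2612.97 × 0.01 = $26.13
OASDI: $2612.97 × 0.07 = $182.91
SDI: $2612.97 × 0.003 = $7.84
Employee stock purchase plan: $2612.97 × 0.035 = $91.45
Vision insurance premium: $65.56
Total deductions = $261.30 + $470.33 + $26.13 + $182.91 + $7.84 + $91.45 + $65.56 = $1105.52
Net pay = $2612.97 − $1105.52 = $1507.45

$1507.45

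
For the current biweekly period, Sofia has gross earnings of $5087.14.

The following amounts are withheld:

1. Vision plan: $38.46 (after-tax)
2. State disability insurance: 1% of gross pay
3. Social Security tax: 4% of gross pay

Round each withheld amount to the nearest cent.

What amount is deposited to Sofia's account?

Social Security tax: $5087.14 × 0.04 = $203.49
State disability insurance: $5087.14 × 0.01 = $50.87
Vision plan: $38.46
Total deductions = $203.49 + $50.87 + $38.46 = $292.82
Net pay = $5087.14 − $292.82 = $4794.32

$4794.32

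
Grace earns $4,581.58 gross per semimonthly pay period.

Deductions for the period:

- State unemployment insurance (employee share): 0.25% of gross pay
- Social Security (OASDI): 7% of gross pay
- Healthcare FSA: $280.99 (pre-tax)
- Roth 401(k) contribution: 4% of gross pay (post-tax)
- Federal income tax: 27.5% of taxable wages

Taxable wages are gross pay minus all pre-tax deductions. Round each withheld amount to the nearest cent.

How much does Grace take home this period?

Healthcare FSA: $280.99
Taxable wages = $4,581.58 − $280.99 = $4,300.59
Federal income tax: $4,300.59 × 0.275 = $1,182.66
Social Security (OASDI): $4,581.58 × 0.07 = $320.71
State unemployment insurance (employee share): $4,581.58 × 0.0025 = $11.45
Roth 401(k) contribution: $4,581.58 × 0.04 = $183.26
Total deductions = $280.99 + $1,182.66 + $320.71 + $11.45 + $183.26 = $1,979.07
Net pay = $4,581.58 − $1,979.07 = $2,602.51

$2,602.51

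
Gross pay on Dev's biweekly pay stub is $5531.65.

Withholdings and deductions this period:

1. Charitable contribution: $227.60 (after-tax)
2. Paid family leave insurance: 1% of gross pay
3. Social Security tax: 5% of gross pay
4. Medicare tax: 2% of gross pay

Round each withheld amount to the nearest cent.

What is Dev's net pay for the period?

$4861.52

Medicare tax: $5531.65 × 0.02 = $110.63
Social Security tax: $5531.65 × 0.05 = $276.58
Paid family leave insurance: $5531.65 × 0.01 = $55.32
Charitable contribution: $227.60
Total deductions = $110.63 + $276.58 + $55.32 + $227.60 = $670.13
Net pay = $5531.65 − $670.13 = $4861.52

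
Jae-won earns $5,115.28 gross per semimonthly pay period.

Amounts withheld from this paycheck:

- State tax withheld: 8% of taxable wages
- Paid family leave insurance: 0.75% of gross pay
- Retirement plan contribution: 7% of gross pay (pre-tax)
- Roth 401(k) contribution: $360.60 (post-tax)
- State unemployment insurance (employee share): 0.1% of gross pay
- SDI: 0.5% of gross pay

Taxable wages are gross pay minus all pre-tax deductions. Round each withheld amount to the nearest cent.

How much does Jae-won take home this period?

Retirement plan contribution: $5,115.28 × 0.07 = $358.07
Taxable wages = $5,115.28 − $358.07 = $4,757.21
State tax withheld: $4,757.21 × 0.08 = $380.58
SDI: $5,115.28 × 0.005 = $25.58
Paid family leave insurance: $5,115.28 × 0.0075 = $38.36
State unemployment insurance (employee share): $5,115.28 × 0.001 = $5.12
Roth 401(k) contribution: $360.60
Total deductions = $358.07 + $380.58 + $25.58 + $38.36 + $5.12 + $360.60 = $1,168.31
Net pay = $5,115.28 − $1,168.31 = $3,946.97

$3,946.97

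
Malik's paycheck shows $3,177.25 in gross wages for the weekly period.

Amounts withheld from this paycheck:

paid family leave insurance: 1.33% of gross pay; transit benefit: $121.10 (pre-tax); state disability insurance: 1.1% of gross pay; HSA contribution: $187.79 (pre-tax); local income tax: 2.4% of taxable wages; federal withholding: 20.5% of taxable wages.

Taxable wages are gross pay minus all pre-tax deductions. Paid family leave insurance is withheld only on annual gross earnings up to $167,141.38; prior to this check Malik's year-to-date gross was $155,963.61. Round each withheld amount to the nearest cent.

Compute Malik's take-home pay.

$2,134.30

Transit benefit: $121.10
HSA contribution: $187.79
Pre-tax total = $121.10 + $187.79 = $308.89
Taxable wages = $3,177.25 − $308.89 = $2,868.36
Local income tax: $2,868.36 × 0.024 = $68.84
Federal withholding: $2,868.36 × 0.205 = $588.01
Paid family leave insurance: cap not yet reached, full $3,177.25 is subject → $3,177.25 × 0.0133 = $42.26
State disability insurance: $3,177.25 × 0.011 = $34.95
Total deductions = $121.10 + $187.79 + $68.84 + $588.01 + $42.26 + $34.95 = $1,042.95
Net pay = $3,177.25 − $1,042.95 = $2,134.30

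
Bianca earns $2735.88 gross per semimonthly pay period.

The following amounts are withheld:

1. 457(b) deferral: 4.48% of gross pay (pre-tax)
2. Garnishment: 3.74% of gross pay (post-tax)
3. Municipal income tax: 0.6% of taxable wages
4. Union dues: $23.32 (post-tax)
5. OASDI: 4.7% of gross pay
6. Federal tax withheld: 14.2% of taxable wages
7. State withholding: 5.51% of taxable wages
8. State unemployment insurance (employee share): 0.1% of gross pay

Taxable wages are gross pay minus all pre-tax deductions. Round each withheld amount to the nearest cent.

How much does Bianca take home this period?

$1825.58

457(b) deferral: $2735.88 × 0.0448 = $122.57
Taxable wages = $2735.88 − $122.57 = $2613.31
Municipal income tax: $2613.31 × 0.006 = $15.68
Federal tax withheld: $2613.31 × 0.142 = $371.09
State withholding: $2613.31 × 0.0551 = $143.99
State unemployment insurance (employee share): $2735.88 × 0.001 = $2.74
OASDI: $2735.88 × 0.047 = $128.59
Garnishment: $2735.88 × 0.0374 = $102.32
Union dues: $23.32
Total deductions = $122.57 + $15.68 + $371.09 + $143.99 + $2.74 + $128.59 + $102.32 + $23.32 = $910.30
Net pay = $2735.88 − $910.30 = $1825.58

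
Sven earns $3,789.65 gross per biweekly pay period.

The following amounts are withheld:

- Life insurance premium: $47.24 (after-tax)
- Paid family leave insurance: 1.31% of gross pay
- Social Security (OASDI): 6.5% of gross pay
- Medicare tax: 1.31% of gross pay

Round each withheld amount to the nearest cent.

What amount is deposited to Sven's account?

$3,396.80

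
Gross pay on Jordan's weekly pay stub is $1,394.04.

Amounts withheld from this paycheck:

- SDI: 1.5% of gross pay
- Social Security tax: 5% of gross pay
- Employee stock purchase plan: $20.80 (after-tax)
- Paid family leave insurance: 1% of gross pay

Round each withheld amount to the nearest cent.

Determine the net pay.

SDI: $1,394.04 × 0.015 = $20.91
Paid family leave insurance: $1,394.04 × 0.01 = $13.94
Social Security tax: $1,394.04 × 0.05 = $69.70
Employee stock purchase plan: $20.80
Total deductions = $20.91 + $13.94 + $69.70 + $20.80 = $125.35
Net pay = $1,394.04 − $125.35 = $1,268.69

$1,268.69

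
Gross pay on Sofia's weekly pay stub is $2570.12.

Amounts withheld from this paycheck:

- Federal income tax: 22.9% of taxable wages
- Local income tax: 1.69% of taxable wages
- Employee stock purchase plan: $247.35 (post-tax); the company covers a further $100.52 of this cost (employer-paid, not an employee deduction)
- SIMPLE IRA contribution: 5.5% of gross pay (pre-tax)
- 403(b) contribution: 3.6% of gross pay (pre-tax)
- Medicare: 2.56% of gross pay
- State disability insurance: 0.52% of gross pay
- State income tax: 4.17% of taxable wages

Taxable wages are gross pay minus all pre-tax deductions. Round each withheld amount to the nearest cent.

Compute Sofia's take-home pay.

SIMPLE IRA contribution: $2570.12 × 0.055 = $141.36
403(b) contribution: $2570.12 × 0.036 = $92.52
Pre-tax total = $141.36 + $92.52 = $233.88
Taxable wages = $2570.12 − $233.88 = $2336.24
Federal income tax: $2336.24 × 0.229 = $535.00
Local income tax: $2336.24 × 0.0169 = $39.48
State income tax: $2336.24 × 0.0417 = $97.42
Medicare: $2570.12 × 0.0256 = $65.80
State disability insurance: $2570.12 × 0.0052 = $13.36
Employee stock purchase plan: $247.35
(Employer's $100.52 toward employee stock purchase plan is not withheld from the employee.)
Total deductions = $141.36 + $92.52 + $535.00 + $39.48 + $97.42 + $65.80 + $13.36 + $247.35 = $1232.29
Net pay = $2570.12 − $1232.29 = $1337.83

$1337.83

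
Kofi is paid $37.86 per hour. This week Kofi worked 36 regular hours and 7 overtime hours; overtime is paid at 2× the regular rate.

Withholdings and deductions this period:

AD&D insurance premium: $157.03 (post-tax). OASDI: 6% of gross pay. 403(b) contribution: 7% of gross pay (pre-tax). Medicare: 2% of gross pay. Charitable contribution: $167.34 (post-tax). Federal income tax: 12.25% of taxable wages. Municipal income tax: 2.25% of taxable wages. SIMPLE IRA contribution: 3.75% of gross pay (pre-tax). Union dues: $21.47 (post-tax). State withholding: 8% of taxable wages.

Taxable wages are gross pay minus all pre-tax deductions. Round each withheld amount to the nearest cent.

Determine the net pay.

Regular pay: 36 × $37.86 = $1,362.96
Overtime pay: 7 × $37.86 × 2 = $530.04
Gross pay = $1,362.96 + $530.04 = $1,893.00
SIMPLE IRA contribution: $1,893.00 × 0.0375 = $70.99
403(b) contribution: $1,893.00 × 0.07 = $132.51
Pre-tax total = $70.99 + $132.51 = $203.50
Taxable wages = $1,893.00 − $203.50 = $1,689.50
Municipal income tax: $1,689.50 × 0.0225 = $38.01
Federal income tax: $1,689.50 × 0.1225 = $206.96
State withholding: $1,689.50 × 0.08 = $135.16
Medicare: $1,893.00 × 0.02 = $37.86
OASDI: $1,893.00 × 0.06 = $113.58
AD&D insurance premium: $157.03
Union dues: $21.47
Charitable contribution: $167.34
Total deductions = $70.99 + $132.51 + $38.01 + $206.96 + $135.16 + $37.86 + $113.58 + $157.03 + $21.47 + $167.34 = $1,080.91
Net pay = $1,893.00 − $1,080.91 = $812.09

$812.09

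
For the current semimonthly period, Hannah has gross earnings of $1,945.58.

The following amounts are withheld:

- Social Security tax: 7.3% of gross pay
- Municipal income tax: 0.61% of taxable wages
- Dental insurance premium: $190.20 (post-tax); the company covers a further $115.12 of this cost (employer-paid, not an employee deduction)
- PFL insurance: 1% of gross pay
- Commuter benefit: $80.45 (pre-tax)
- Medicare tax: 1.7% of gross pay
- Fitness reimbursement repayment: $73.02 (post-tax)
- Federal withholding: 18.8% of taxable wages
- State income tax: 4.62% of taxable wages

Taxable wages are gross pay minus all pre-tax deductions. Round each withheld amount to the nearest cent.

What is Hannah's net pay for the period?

$959.16

Commuter benefit: $80.45
Taxable wages = $1,945.58 − $80.45 = $1,865.13
Municipal income tax: $1,865.13 × 0.0061 = $11.38
State income tax: $1,865.13 × 0.0462 = $86.17
Federal withholding: $1,865.13 × 0.188 = $350.64
PFL insurance: $1,945.58 × 0.01 = $19.46
Medicare tax: $1,945.58 × 0.017 = $33.07
Social Security tax: $1,945.58 × 0.073 = $142.03
Dental insurance premium: $190.20
Fitness reimbursement repayment: $73.02
(Employer's $115.12 toward dental insurance premium is not withheld from the employee.)
Total deductions = $80.45 + $11.38 + $86.17 + $350.64 + $19.46 + $33.07 + $142.03 + $190.20 + $73.02 = $986.42
Net pay = $1,945.58 − $986.42 = $959.16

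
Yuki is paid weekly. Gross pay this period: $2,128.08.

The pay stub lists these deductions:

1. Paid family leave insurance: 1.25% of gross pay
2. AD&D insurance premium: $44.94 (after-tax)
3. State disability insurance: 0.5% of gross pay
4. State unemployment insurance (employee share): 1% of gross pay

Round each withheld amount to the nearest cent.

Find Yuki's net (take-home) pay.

State unemployment insurance (employee share): $2,128.08 × 0.01 = $21.28
State disability insurance: $2,128.08 × 0.005 = $10.64
Paid family leave insurance: $2,128.08 × 0.0125 = $26.60
AD&D insurance premium: $44.94
Total deductions = $21.28 + $10.64 + $26.60 + $44.94 = $103.46
Net pay = $2,128.08 − $103.46 = $2,024.62

$2,024.62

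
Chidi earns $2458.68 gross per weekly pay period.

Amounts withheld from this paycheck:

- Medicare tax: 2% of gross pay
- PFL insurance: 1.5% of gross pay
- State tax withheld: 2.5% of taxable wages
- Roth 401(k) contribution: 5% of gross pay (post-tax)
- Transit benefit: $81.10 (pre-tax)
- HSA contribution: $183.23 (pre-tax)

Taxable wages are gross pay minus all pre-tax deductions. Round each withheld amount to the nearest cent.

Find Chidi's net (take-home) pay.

Transit benefit: $81.10
HSA contribution: $183.23
Pre-tax total = $81.10 + $183.23 = $264.33
Taxable wages = $2458.68 − $264.33 = $2194.35
State tax withheld: $2194.35 × 0.025 = $54.86
PFL insurance: $2458.68 × 0.015 = $36.88
Medicare tax: $2458.68 × 0.02 = $49.17
Roth 401(k) contribution: $2458.68 × 0.05 = $122.93
Total deductions = $81.10 + $183.23 + $54.86 + $36.88 + $49.17 + $122.93 = $528.17
Net pay = $2458.68 − $528.17 = $1930.51

$1930.51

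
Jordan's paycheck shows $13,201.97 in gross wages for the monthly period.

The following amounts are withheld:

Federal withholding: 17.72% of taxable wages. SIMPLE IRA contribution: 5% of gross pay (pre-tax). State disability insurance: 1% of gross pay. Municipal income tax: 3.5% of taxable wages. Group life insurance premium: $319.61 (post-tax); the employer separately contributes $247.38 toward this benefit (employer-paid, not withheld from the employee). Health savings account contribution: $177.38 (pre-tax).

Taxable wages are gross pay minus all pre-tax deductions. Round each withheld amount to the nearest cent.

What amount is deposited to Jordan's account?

Health savings account contribution: $177.38
SIMPLE IRA contribution: $13,201.97 × 0.05 = $660.10
Pre-tax total = $177.38 + $660.10 = $837.48
Taxable wages = $13,201.97 − $837.48 = $12,364.49
Federal withholding: $12,364.49 × 0.1772 = $2,190.99
Municipal income tax: $12,364.49 × 0.035 = $432.76
State disability insurance: $13,201.97 × 0.01 = $132.02
Group life insurance premium: $319.61
(Employer's $247.38 toward group life insurance premium is not withheld from the employee.)
Total deductions = $177.38 + $660.10 + $2,190.99 + $432.76 + $132.02 + $319.61 = $3,912.86
Net pay = $13,201.97 − $3,912.86 = $9,289.11

$9,289.11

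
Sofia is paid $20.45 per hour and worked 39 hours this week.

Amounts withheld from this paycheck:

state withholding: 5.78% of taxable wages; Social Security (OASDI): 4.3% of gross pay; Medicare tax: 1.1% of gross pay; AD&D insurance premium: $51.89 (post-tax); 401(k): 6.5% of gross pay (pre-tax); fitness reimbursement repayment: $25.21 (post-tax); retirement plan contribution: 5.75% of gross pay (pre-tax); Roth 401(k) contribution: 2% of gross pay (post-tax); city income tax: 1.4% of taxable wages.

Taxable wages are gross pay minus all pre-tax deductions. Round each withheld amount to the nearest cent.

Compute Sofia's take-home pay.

$513.49

Gross pay: 39 × $20.45 = $797.55
401(k): $797.55 × 0.065 = $51.84
Retirement plan contribution: $797.55 × 0.0575 = $45.86
Pre-tax total = $51.84 + $45.86 = $97.70
Taxable wages = $797.55 − $97.70 = $699.85
State withholding: $699.85 × 0.0578 = $40.45
City income tax: $699.85 × 0.014 = $9.80
Medicare tax: $797.55 × 0.011 = $8.77
Social Security (OASDI): $797.55 × 0.043 = $34.29
AD&D insurance premium: $51.89
Roth 401(k) contribution: $797.55 × 0.02 = $15.95
Fitness reimbursement repayment: $25.21
Total deductions = $51.84 + $45.86 + $40.45 + $9.80 + $8.77 + $34.29 + $51.89 + $15.95 + $25.21 = $284.06
Net pay = $797.55 − $284.06 = $513.49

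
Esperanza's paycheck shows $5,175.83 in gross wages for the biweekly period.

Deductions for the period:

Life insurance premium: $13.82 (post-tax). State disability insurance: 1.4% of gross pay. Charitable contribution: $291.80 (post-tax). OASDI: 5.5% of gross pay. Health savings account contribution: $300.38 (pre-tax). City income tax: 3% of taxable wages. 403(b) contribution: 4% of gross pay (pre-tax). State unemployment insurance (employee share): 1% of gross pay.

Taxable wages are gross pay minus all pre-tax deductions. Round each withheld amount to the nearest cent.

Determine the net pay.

Health savings account contribution: $300.38
403(b) contribution: $5,175.83 × 0.04 = $207.03
Pre-tax total = $300.38 + $207.03 = $507.41
Taxable wages = $5,175.83 − $507.41 = $4,668.42
City income tax: $4,668.42 × 0.03 = $140.05
State unemployment insurance (employee share): $5,175.83 × 0.01 = $51.76
State disability insurance: $5,175.83 × 0.014 = $72.46
OASDI: $5,175.83 × 0.055 = $284.67
Charitable contribution: $291.80
Life insurance premium: $13.82
Total deductions = $300.38 + $207.03 + $140.05 + $51.76 + $72.46 + $284.67 + $291.80 + $13.82 = $1,361.97
Net pay = $5,175.83 − $1,361.97 = $3,813.86

$3,813.86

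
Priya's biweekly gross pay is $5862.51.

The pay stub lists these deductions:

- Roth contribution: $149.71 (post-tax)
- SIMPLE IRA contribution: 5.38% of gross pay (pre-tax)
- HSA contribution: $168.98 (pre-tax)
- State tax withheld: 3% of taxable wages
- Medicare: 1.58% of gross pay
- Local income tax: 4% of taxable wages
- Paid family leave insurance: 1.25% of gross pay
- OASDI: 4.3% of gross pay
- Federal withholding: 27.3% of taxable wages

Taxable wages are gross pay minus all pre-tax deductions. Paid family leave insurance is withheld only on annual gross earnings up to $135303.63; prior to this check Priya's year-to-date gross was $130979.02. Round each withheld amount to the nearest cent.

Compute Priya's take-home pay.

$2984.94

HSA contribution: $168.98
SIMPLE IRA contribution: $5862.51 × 0.0538 = $315.40
Pre-tax total = $168.98 + $315.40 = $484.38
Taxable wages = $5862.51 − $484.38 = $5378.13
State tax withheld: $5378.13 × 0.03 = $161.34
Local income tax: $5378.13 × 0.04 = $215.13
Federal withholding: $5378.13 × 0.273 = $1468.23
Medicare: $5862.51 × 0.0158 = $92.63
Paid family leave insurance: only $135303.63 − $130979.02 = $4324.61 of this check is subject → $4324.61 × 0.0125 = $54.06
OASDI: $5862.51 × 0.043 = $252.09
Roth contribution: $149.71
Total deductions = $168.98 + $315.40 + $161.34 + $215.13 + $1468.23 + $92.63 + $54.06 + $252.09 + $149.71 = $2877.57
Net pay = $5862.51 − $2877.57 = $2984.94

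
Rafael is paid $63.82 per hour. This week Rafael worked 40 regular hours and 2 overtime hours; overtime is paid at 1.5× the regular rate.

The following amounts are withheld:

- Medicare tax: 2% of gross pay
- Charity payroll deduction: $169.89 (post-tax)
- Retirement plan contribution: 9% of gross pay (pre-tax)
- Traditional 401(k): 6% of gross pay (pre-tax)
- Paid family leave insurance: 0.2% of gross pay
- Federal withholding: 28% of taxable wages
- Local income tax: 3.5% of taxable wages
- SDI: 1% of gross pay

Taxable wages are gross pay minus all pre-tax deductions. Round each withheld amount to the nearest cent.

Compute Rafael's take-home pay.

$1,340.14

Regular pay: 40 × $63.82 = $2,552.80
Overtime pay: 2 × $63.82 × 1.5 = $191.46
Gross pay = $2,552.80 + $191.46 = $2,744.26
Retirement plan contribution: $2,744.26 × 0.09 = $246.98
Traditional 401(k): $2,744.26 × 0.06 = $164.66
Pre-tax total = $246.98 + $164.66 = $411.64
Taxable wages = $2,744.26 − $411.64 = $2,332.62
Federal withholding: $2,332.62 × 0.28 = $653.13
Local income tax: $2,332.62 × 0.035 = $81.64
Paid family leave insurance: $2,744.26 × 0.002 = $5.49
SDI: $2,744.26 × 0.01 = $27.44
Medicare tax: $2,744.26 × 0.02 = $54.89
Charity payroll deduction: $169.89
Total deductions = $246.98 + $164.66 + $653.13 + $81.64 + $5.49 + $27.44 + $54.89 + $169.89 = $1,404.12
Net pay = $2,744.26 − $1,404.12 = $1,340.14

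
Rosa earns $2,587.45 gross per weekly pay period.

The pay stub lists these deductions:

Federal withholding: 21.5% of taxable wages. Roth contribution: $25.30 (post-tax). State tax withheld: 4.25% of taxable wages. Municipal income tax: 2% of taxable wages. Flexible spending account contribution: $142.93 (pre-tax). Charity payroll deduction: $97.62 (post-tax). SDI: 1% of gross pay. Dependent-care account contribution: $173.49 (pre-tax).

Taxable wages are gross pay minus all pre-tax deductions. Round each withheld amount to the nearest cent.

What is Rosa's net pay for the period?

$1,492.03

Flexible spending account contribution: $142.93
Dependent-care account contribution: $173.49
Pre-tax total = $142.93 + $173.49 = $316.42
Taxable wages = $2,587.45 − $316.42 = $2,271.03
Municipal income tax: $2,271.03 × 0.02 = $45.42
Federal withholding: $2,271.03 × 0.215 = $488.27
State tax withheld: $2,271.03 × 0.0425 = $96.52
SDI: $2,587.45 × 0.01 = $25.87
Roth contribution: $25.30
Charity payroll deduction: $97.62
Total deductions = $142.93 + $173.49 + $45.42 + $488.27 + $96.52 + $25.87 + $25.30 + $97.62 = $1,095.42
Net pay = $2,587.45 − $1,095.42 = $1,492.03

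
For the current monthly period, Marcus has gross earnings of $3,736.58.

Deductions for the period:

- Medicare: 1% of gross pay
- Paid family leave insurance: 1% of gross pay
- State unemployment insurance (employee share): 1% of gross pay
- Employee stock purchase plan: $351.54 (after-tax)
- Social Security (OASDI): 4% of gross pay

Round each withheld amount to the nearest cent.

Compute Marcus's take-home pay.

Paid family leave insurance: $3,736.58 × 0.01 = $37.37
State unemployment insurance (employee share): $3,736.58 × 0.01 = $37.37
Social Security (OASDI): $3,736.58 × 0.04 = $149.46
Medicare: $3,736.58 × 0.01 = $37.37
Employee stock purchase plan: $351.54
Total deductions = $37.37 + $37.37 + $149.46 + $37.37 + $351.54 = $613.11
Net pay = $3,736.58 − $613.11 = $3,123.47

$3,123.47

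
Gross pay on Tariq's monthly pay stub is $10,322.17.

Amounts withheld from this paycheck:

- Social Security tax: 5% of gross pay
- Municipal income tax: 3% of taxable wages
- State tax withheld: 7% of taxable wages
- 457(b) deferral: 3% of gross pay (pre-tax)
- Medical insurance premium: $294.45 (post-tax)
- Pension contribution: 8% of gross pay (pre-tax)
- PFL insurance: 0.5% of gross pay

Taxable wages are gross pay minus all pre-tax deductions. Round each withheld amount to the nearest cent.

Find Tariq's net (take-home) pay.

$7,405.89

457(b) deferral: $10,322.17 × 0.03 = $309.67
Pension contribution: $10,322.17 × 0.08 = $825.77
Pre-tax total = $309.67 + $825.77 = $1,135.44
Taxable wages = $10,322.17 − $1,135.44 = $9,186.73
Municipal income tax: $9,186.73 × 0.03 = $275.60
State tax withheld: $9,186.73 × 0.07 = $643.07
Social Security tax: $10,322.17 × 0.05 = $516.11
PFL insurance: $10,322.17 × 0.005 = $51.61
Medical insurance premium: $294.45
Total deductions = $309.67 + $825.77 + $275.60 + $643.07 + $516.11 + $51.61 + $294.45 = $2,916.28
Net pay = $10,322.17 − $2,916.28 = $7,405.89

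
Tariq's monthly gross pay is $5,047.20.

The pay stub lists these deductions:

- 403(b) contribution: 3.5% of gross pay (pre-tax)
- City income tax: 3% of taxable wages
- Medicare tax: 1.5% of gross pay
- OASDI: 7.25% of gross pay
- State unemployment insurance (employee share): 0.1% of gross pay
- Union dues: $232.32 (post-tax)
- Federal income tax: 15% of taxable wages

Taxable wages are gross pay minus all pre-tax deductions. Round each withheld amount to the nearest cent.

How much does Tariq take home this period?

$3,314.85

403(b) contribution: $5,047.20 × 0.035 = $176.65
Taxable wages = $5,047.20 − $176.65 = $4,870.55
Federal income tax: $4,870.55 × 0.15 = $730.58
City income tax: $4,870.55 × 0.03 = $146.12
Medicare tax: $5,047.20 × 0.015 = $75.71
OASDI: $5,047.20 × 0.0725 = $365.92
State unemployment insurance (employee share): $5,047.20 × 0.001 = $5.05
Union dues: $232.32
Total deductions = $176.65 + $730.58 + $146.12 + $75.71 + $365.92 + $5.05 + $232.32 = $1,732.35
Net pay = $5,047.20 − $1,732.35 = $3,314.85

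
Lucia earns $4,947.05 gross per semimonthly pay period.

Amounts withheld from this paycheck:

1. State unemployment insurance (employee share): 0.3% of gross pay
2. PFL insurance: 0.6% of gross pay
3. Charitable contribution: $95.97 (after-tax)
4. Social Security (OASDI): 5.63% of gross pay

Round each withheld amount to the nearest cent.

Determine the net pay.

$4,528.04

PFL insurance: $4,947.05 × 0.006 = $29.68
State unemployment insurance (employee share): $4,947.05 × 0.003 = $14.84
Social Security (OASDI): $4,947.05 × 0.0563 = $278.52
Charitable contribution: $95.97
Total deductions = $29.68 + $14.84 + $278.52 + $95.97 = $419.01
Net pay = $4,947.05 − $419.01 = $4,528.04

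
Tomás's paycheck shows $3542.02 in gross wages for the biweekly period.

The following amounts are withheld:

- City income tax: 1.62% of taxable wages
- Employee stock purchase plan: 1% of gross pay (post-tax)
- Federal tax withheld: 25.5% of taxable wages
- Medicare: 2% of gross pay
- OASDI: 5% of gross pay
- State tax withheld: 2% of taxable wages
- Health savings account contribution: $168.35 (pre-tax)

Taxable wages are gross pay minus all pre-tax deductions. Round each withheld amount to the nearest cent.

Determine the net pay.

Health savings account contribution: $168.35
Taxable wages = $3542.02 − $168.35 = $3373.67
State tax withheld: $3373.67 × 0.02 = $67.47
Federal tax withheld: $3373.67 × 0.255 = $860.29
City income tax: $3373.67 × 0.0162 = $54.65
OASDI: $3542.02 × 0.05 = $177.10
Medicare: $3542.02 × 0.02 = $70.84
Employee stock purchase plan: $3542.02 × 0.01 = $35.42
Total deductions = $168.35 + $67.47 + $860.29 + $54.65 + $177.10 + $70.84 + $35.42 = $1434.12
Net pay = $3542.02 − $1434.12 = $2107.90

$2107.90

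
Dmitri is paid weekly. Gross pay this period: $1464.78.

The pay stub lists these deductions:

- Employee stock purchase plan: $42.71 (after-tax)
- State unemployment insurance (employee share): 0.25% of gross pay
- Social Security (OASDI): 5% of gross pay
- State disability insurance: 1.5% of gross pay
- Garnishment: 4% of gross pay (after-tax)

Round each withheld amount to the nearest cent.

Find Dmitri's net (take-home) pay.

$1264.61

Social Security (OASDI): $1464.78 × 0.05 = $73.24
State unemployment insurance (employee share): $1464.78 × 0.0025 = $3.66
State disability insurance: $1464.78 × 0.015 = $21.97
Employee stock purchase plan: $42.71
Garnishment: $1464.78 × 0.04 = $58.59
Total deductions = $73.24 + $3.66 + $21.97 + $42.71 + $58.59 = $200.17
Net pay = $1464.78 − $200.17 = $1264.61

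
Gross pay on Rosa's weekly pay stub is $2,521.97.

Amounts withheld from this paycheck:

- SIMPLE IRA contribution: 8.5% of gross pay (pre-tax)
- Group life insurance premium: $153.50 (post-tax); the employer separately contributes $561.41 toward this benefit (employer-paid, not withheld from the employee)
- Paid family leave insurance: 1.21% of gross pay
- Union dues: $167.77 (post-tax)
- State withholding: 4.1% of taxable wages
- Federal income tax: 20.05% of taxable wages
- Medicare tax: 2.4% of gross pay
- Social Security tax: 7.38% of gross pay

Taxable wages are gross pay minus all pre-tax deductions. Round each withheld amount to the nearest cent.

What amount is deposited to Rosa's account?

SIMPLE IRA contribution: $2,521.97 × 0.085 = $214.37
Taxable wages = $2,521.97 − $214.37 = $2,307.60
State withholding: $2,307.60 × 0.041 = $94.61
Federal income tax: $2,307.60 × 0.2005 = $462.67
Paid family leave insurance: $2,521.97 × 0.0121 = $30.52
Social Security tax: $2,521.97 × 0.0738 = $186.12
Medicare tax: $2,521.97 × 0.024 = $60.53
Union dues: $167.77
Group life insurance premium: $153.50
(Employer's $561.41 toward group life insurance premium is not withheld from the employee.)
Total deductions = $214.37 + $94.61 + $462.67 + $30.52 + $186.12 + $60.53 + $167.77 + $153.50 = $1,370.09
Net pay = $2,521.97 − $1,370.09 = $1,151.88

$1,151.88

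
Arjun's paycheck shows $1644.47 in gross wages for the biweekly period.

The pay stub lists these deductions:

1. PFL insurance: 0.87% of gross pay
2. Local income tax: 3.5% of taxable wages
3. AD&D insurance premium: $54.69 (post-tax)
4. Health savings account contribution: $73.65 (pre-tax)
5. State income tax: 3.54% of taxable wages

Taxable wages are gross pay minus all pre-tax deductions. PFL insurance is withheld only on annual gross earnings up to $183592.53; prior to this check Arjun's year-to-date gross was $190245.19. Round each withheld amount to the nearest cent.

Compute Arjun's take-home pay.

Health savings account contribution: $73.65
Taxable wages = $1644.47 − $73.65 = $1570.82
Local income tax: $1570.82 × 0.035 = $54.98
State income tax: $1570.82 × 0.0354 = $55.61
PFL insurance: annual cap $183592.53 already reached (YTD $190245.19), so $0.00
AD&D insurance premium: $54.69
Total deductions = $73.65 + $54.98 + $55.61 + $0.00 + $54.69 = $238.93
Net pay = $1644.47 − $238.93 = $1405.54

$1405.54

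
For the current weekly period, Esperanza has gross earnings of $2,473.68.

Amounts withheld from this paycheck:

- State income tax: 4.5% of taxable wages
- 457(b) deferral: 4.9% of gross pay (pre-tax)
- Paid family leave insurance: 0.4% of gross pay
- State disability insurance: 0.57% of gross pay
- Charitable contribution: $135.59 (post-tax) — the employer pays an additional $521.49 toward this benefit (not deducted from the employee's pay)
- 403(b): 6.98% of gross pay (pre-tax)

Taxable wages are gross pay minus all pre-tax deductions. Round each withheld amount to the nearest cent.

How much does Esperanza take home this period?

457(b) deferral: $2,473.68 × 0.049 = $121.21
403(b): $2,473.68 × 0.0698 = $172.66
Pre-tax total = $121.21 + $172.66 = $293.87
Taxable wages = $2,473.68 − $293.87 = $2,179.81
State income tax: $2,179.81 × 0.045 = $98.09
Paid family leave insurance: $2,473.68 × 0.004 = $9.89
State disability insurance: $2,473.68 × 0.0057 = $14.10
Charitable contribution: $135.59
(Employer's $521.49 toward charitable contribution is not withheld from the employee.)
Total deductions = $121.21 + $172.66 + $98.09 + $9.89 + $14.10 + $135.59 = $551.54
Net pay = $2,473.68 − $551.54 = $1,922.14

$1,922.14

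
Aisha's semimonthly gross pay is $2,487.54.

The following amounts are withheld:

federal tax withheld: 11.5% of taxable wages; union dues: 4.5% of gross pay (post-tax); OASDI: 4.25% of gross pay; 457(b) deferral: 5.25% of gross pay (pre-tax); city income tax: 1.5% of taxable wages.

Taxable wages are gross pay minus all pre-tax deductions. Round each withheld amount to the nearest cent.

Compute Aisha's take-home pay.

$1,832.88

457(b) deferral: $2,487.54 × 0.0525 = $130.60
Taxable wages = $2,487.54 − $130.60 = $2,356.94
Federal tax withheld: $2,356.94 × 0.115 = $271.05
City income tax: $2,356.94 × 0.015 = $35.35
OASDI: $2,487.54 × 0.0425 = $105.72
Union dues: $2,487.54 × 0.045 = $111.94
Total deductions = $130.60 + $271.05 + $35.35 + $105.72 + $111.94 = $654.66
Net pay = $2,487.54 − $654.66 = $1,832.88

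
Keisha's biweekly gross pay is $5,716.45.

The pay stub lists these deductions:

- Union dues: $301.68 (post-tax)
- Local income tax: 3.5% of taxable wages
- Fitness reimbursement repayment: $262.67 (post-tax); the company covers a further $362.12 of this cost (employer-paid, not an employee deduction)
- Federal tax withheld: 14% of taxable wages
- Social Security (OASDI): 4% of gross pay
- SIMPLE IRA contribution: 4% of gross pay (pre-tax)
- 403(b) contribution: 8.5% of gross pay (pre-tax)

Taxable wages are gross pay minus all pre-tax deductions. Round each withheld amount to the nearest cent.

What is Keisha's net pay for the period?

SIMPLE IRA contribution: $5,716.45 × 0.04 = $228.66
403(b) contribution: $5,716.45 × 0.085 = $485.90
Pre-tax total = $228.66 + $485.90 = $714.56
Taxable wages = $5,716.45 − $714.56 = $5,001.89
Local income tax: $5,001.89 × 0.035 = $175.07
Federal tax withheld: $5,001.89 × 0.14 = $700.26
Social Security (OASDI): $5,716.45 × 0.04 = $228.66
Fitness reimbursement repayment: $262.67
Union dues: $301.68
(Employer's $362.12 toward fitness reimbursement repayment is not withheld from the employee.)
Total deductions = $228.66 + $485.90 + $175.07 + $700.26 + $228.66 + $262.67 + $301.68 = $2,382.90
Net pay = $5,716.45 − $2,382.90 = $3,333.55

$3,333.55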